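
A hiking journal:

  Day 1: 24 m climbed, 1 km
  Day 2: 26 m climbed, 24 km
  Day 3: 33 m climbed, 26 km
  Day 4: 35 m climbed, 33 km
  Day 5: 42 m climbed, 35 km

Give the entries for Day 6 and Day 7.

44 m climbed, 42 km; 51 m climbed, 44 km

M climbed — alternating steps +2, +7, +2, +7, …: 24, 26, 33, 35, 42 → 44 → 51.
Km: 1, 24, 26, 33, 35 → 42 → 44 (always the previous value of the m climbed).
Putting the parts together: 44 m climbed, 42 km and then 51 m climbed, 44 km.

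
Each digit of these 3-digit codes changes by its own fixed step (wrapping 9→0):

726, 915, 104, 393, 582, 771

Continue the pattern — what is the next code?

First digit: +2 each step, mod 10; 7, 9, 1, 3, 5, 7 → 9.
For the second digit, −1 each step, mod 10: 2, 1, 0, 9, 8, 7 → 6.
For the third digit, −1 each step, mod 10: 6, 5, 4, 3, 2, 1 → 0.
Combining the parts gives 960.

960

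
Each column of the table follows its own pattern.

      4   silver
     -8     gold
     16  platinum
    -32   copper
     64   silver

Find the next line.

First component goes 4, -8, 16, -32, 64 → -128 (×(-2) each step).
For the metal, repeats silver → gold → platinum → copper: silver, gold, platinum, copper, silver → gold.
Putting it together: -128  gold.

-128  gold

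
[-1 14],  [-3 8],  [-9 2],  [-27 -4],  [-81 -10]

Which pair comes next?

[-243 -16]

For the first entry, ×3 each step: -1, -3, -9, -27, -81 → -243.
Second entry: −6 each step; 14, 8, 2, -4, -10 → -16.
So the next pair is [-243 -16].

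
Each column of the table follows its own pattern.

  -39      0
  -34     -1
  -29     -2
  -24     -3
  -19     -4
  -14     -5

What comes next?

First component: +5 each step, so -39, -34, -29, -24, -19, -14 → -9.
Second component: −1 each step; 0, -1, -2, -3, -4, -5 → -6.
Combining the parts gives -9  -6.

-9  -6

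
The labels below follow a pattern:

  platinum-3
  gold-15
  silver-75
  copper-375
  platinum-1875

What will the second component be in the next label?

Second component goes 3, 15, 75, 375, 1875 → 9375 (×5 each step).

9375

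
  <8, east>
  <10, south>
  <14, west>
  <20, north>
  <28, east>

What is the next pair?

First part: 8, 10, 14, 20, 28 → 38 (differences are 2, 4, 6, … (increasing by 2 each time)).
Direction: repeats east → south → west → north; east, south, west, north, east → south.
Putting it together: <38, south>.

<38, south>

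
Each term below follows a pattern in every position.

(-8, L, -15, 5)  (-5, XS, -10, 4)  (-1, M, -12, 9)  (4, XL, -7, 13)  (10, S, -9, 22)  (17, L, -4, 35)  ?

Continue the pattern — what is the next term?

(25, XS, -6, 57)

First coordinate: -8, -5, -1, 4, 10, 17 → 25 (differences are 3, 4, 5, … (increasing by 1 each time)).
Size goes L, XS, M, XL, S, L → XS (repeats L → XS → M → XL → S).
Third coordinate goes -15, -10, -12, -7, -9, -4 → -6 (alternating steps +5, −2, +5, −2, …).
For the fourth coordinate, each term is the sum of the two before it: 5, 4, 9, 13, 22, 35 → 57.
Combining the parts gives (25, XS, -6, 57).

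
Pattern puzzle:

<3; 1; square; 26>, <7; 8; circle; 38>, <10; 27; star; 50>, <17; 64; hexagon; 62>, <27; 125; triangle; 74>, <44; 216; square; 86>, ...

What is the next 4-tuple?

<71; 343; circle; 98>

First slot: each term is the sum of the two before it; 3, 7, 10, 17, 27, 44 → 71.
Second slot — perfect cubes: 1³, 2³, 3³, …: 1, 8, 27, 64, 125, 216 → 343.
Shape: square, circle, star, hexagon, triangle, square → circle (repeats square → circle → star → hexagon → triangle).
Fourth slot goes 26, 38, 50, 62, 74, 86 → 98 (+12 each step).
So the next 4-tuple is <71; 343; circle; 98>.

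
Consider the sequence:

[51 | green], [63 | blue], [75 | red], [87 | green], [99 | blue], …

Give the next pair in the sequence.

First value goes 51, 63, 75, 87, 99 → 111 (+12 each step).
Colour — repeats green → blue → red: green, blue, red, green, blue → red.
So the next pair is [111 | red].

[111 | red]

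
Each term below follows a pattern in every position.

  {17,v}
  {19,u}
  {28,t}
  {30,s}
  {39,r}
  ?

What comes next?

First part goes 17, 19, 28, 30, 39 → 41 (alternating steps +2, +9, +2, +9, …).
Letter — letters move back 1 place in the alphabet: v, u, t, s, r → q.
Putting it together: {41,q}.

{41,q}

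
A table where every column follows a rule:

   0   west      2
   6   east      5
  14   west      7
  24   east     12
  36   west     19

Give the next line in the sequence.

First component goes 0, 6, 14, 24, 36 → 50 (differences are 6, 8, 10, … (increasing by 2 each time)).
Direction: west, east, west, east, west → east (alternates west ↔ east).
Third component: each term is the sum of the two before it, so 2, 5, 7, 12, 19 → 31.
Putting it together: 50  east  31.

50  east  31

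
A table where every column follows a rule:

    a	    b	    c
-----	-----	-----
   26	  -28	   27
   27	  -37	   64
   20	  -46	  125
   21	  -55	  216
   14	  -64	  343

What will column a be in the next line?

15

Column a: 26, 27, 20, 21, 14 → 15 (alternating steps +1, −7, +1, −7, …).
Column b: -28, -37, -46, -55, -64 → -73 (−9 each step).
For the column c, perfect cubes: 3³, 4³, 5³, …: 27, 64, 125, 216, 343 → 512.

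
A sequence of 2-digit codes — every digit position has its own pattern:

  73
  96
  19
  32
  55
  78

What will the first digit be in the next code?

9

First digit: 7, 9, 1, 3, 5, 7 → 9 (+2 each step, mod 10).
For the second digit, +3 each step, mod 10: 3, 6, 9, 2, 5, 8 → 1.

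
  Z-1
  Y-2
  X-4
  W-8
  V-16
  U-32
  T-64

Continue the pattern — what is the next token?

Letter — letters move back 1 place in the alphabet: Z, Y, X, W, V, U, T → S.
Second component: 1, 2, 4, 8, 16, 32, 64 → 128 (×2 each step).
Combining the parts gives S-128.

S-128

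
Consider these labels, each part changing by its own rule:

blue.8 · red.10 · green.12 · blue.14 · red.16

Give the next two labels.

Colour — repeats blue → red → green: blue, red, green, blue, red → green → blue.
For the second component, +2 each step: 8, 10, 12, 14, 16 → 18 → 20.
So the next two labels are green.18 and blue.20.

green.18 then blue.20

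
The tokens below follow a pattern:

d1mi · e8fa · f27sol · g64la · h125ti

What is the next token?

Letter goes d, e, f, g, h → i (letters move forward 1 place in the alphabet).
For the second component, perfect cubes: 1³, 2³, 3³, …: 1, 8, 27, 64, 125 → 216.
For the note, runs through the solfège scale do→ti: mi, fa, sol, la, ti → do.
So the next token is i216do.

i216do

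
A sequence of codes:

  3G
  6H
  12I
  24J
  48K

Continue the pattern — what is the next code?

96L

First component: ×2 each step; 3, 6, 12, 24, 48 → 96.
Letter goes G, H, I, J, K → L (letters move forward 1 place in the alphabet).
Combining the parts gives 96L.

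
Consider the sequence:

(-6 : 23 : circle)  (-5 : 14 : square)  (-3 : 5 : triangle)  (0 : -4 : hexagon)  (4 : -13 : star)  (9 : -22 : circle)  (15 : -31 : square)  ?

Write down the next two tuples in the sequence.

For the first component, differences are 1, 2, 3, … (increasing by 1 each time): -6, -5, -3, 0, 4, 9, 15 → 22 → 30.
Second component: 23, 14, 5, -4, -13, -22, -31 → -40 → -49 (−9 each step).
Shape goes circle, square, triangle, hexagon, star, circle, square → triangle → hexagon (repeats circle → square → triangle → hexagon → star).
So the next two tuples are (22 : -40 : triangle) and (30 : -49 : hexagon).

(22 : -40 : triangle), (30 : -49 : hexagon)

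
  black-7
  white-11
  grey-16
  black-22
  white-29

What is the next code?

grey-37

Shade — repeats black → white → grey: black, white, grey, black, white → grey.
Second component: differences are 4, 5, 6, … (increasing by 1 each time), so 7, 11, 16, 22, 29 → 37.
Combining the parts gives grey-37.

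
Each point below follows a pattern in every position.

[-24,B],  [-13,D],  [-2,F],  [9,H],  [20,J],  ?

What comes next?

[31,L]

First component: +11 each step, so -24, -13, -2, 9, 20 → 31.
Letter: letters move forward 2 places in the alphabet, so B, D, F, H, J → L.
Putting it together: [31,L].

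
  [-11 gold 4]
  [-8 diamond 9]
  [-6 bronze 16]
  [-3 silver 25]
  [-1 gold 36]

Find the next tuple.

[2 diamond 49]

First slot: alternating steps +3, +2, +3, +2, …, so -11, -8, -6, -3, -1 → 2.
Rank — repeats gold → diamond → bronze → silver: gold, diamond, bronze, silver, gold → diamond.
Third slot: perfect squares: 2², 3², 4², …; 4, 9, 16, 25, 36 → 49.
Combining the parts gives [2 diamond 49].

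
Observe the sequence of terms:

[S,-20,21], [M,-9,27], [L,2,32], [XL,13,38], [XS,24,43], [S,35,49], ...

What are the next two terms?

For the size, repeats S → M → L → XL → XS: S, M, L, XL, XS, S → M → L.
Second value: -20, -9, 2, 13, 24, 35 → 46 → 57 (+11 each step).
Third value: alternating steps +6, +5, +6, +5, …, so 21, 27, 32, 38, 43, 49 → 54 → 60.
So the next two terms are [M,46,54] and [L,57,60].

[M,46,54], [L,57,60]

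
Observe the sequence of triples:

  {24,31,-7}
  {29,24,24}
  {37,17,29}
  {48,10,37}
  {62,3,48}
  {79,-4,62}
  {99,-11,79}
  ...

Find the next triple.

First coordinate: differences are 5, 8, 11, … (increasing by 3 each time), so 24, 29, 37, 48, 62, 79, 99 → 122.
Second coordinate goes 31, 24, 17, 10, 3, -4, -11 → -18 (−7 each step).
Third coordinate: always the previous value of the first coordinate, so -7, 24, 29, 37, 48, 62, 79 → 99.
Combining the parts gives {122,-18,99}.

{122,-18,99}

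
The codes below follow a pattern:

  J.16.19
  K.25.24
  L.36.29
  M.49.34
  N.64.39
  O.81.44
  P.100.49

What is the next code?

Letter goes J, K, L, M, N, O, P → Q (letters move forward 1 place in the alphabet).
Second component — perfect squares: 4², 5², 6², …: 16, 25, 36, 49, 64, 81, 100 → 121.
Third component: +5 each step; 19, 24, 29, 34, 39, 44, 49 → 54.
So the next code is Q.121.54.

Q.121.54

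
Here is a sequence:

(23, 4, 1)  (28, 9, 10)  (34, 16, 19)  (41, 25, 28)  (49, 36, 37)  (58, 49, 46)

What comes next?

First value: differences are 5, 6, 7, … (increasing by 1 each time), so 23, 28, 34, 41, 49, 58 → 68.
Second value: 4, 9, 16, 25, 36, 49 → 64 (perfect squares: 2², 3², 4², …).
Third value: +9 each step, so 1, 10, 19, 28, 37, 46 → 55.
Putting it together: (68, 64, 55).

(68, 64, 55)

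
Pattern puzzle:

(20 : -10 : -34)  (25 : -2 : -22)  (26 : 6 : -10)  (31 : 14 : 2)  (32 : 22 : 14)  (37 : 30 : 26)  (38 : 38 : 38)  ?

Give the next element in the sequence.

(43 : 46 : 50)

First component — alternating steps +5, +1, +5, +1, …: 20, 25, 26, 31, 32, 37, 38 → 43.
Second component — +8 each step: -10, -2, 6, 14, 22, 30, 38 → 46.
Third component goes -34, -22, -10, 2, 14, 26, 38 → 50 (+12 each step).
So the next element is (43 : 46 : 50).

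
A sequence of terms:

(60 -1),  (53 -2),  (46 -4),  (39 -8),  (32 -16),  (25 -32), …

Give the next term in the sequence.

(18 -64)

First component: −7 each step, so 60, 53, 46, 39, 32, 25 → 18.
For the second component, ×2 each step: -1, -2, -4, -8, -16, -32 → -64.
Combining the parts gives (18 -64).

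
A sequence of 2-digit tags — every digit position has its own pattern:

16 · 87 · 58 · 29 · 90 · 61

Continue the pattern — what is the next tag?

32

First digit: −3 each step, mod 10, so 1, 8, 5, 2, 9, 6 → 3.
Second digit: +1 each step, mod 10; 6, 7, 8, 9, 0, 1 → 2.
So the next tag is 32.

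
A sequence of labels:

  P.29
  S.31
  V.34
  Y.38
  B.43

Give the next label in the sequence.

For the letter, letters move forward 3 places in the alphabet, wrapping Z→A: P, S, V, Y, B → E.
Second component: 29, 31, 34, 38, 43 → 49 (differences are 2, 3, 4, … (increasing by 1 each time)).
So the next label is E.49.

E.49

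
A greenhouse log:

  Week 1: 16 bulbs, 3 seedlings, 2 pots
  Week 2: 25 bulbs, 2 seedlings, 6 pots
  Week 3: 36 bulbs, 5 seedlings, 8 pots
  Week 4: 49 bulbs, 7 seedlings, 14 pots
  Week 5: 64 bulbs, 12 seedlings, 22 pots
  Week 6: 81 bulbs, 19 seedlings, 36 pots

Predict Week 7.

Bulbs goes 16, 25, 36, 49, 64, 81 → 100 (perfect squares: 4², 5², 6², …).
Seedlings: each term is the sum of the two before it; 3, 2, 5, 7, 12, 19 → 31.
Pots: each term is the sum of the two before it, so 2, 6, 8, 14, 22, 36 → 58.
So the next row is 100 bulbs, 31 seedlings, 58 pots.

100 bulbs, 31 seedlings, 58 pots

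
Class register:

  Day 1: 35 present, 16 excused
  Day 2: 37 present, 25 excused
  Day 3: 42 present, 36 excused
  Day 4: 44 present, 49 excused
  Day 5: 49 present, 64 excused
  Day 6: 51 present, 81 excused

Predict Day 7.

56 present, 100 excused

Present — alternating steps +2, +5, +2, +5, …: 35, 37, 42, 44, 49, 51 → 56.
Excused: perfect squares: 4², 5², 6², …; 16, 25, 36, 49, 64, 81 → 100.
Combining the parts gives 56 present, 100 excused.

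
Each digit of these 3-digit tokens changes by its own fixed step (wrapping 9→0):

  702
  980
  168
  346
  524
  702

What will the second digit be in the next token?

For the second digit, −2 each step, mod 10: 0, 8, 6, 4, 2, 0 → 8.

8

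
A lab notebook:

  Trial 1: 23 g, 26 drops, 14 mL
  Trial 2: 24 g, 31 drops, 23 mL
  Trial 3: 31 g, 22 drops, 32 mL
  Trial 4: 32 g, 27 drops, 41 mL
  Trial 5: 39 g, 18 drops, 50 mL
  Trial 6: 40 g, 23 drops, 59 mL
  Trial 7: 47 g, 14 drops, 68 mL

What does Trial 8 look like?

48 g, 19 drops, 77 mL

G: 23, 24, 31, 32, 39, 40, 47 → 48 (alternating steps +1, +7, +1, +7, …).
Drops: alternating steps +5, −9, +5, −9, …, so 26, 31, 22, 27, 18, 23, 14 → 19.
ML: 14, 23, 32, 41, 50, 59, 68 → 77 (+9 each step).
So the next row is 48 g, 19 drops, 77 mL.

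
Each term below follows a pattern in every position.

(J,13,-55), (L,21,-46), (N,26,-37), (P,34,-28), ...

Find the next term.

(R,39,-19)

Letter — letters move forward 2 places in the alphabet: J, L, N, P → R.
Second part: 13, 21, 26, 34 → 39 (alternating steps +8, +5, +8, +5, …).
Third part — +9 each step: -55, -46, -37, -28 → -19.
Combining the parts gives (R,39,-19).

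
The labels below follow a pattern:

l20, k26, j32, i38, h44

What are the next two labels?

Letter: letters move back 1 place in the alphabet, so l, k, j, i, h → g → f.
Second component: 20, 26, 32, 38, 44 → 50 → 56 (+6 each step).
Putting the parts together: g50 and then f56.

g50, f56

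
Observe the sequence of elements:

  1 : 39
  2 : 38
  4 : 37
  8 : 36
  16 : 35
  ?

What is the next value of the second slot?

Second slot: −1 each step; 39, 38, 37, 36, 35 → 34.

34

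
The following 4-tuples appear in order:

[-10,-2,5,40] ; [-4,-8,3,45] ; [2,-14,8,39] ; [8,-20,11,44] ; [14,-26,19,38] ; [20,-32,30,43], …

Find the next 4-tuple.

[26,-38,49,37]

First slot: +6 each step; -10, -4, 2, 8, 14, 20 → 26.
Second slot: -2, -8, -14, -20, -26, -32 → -38 (−6 each step).
Third slot: each term is the sum of the two before it, so 5, 3, 8, 11, 19, 30 → 49.
Fourth slot: alternating steps +5, −6, +5, −6, …; 40, 45, 39, 44, 38, 43 → 37.
Putting it together: [26,-38,49,37].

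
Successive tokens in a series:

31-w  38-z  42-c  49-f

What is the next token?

First component — alternating steps +7, +4, +7, +4, …: 31, 38, 42, 49 → 53.
For the letter, letters move forward 3 places in the alphabet, wrapping Z→A: w, z, c, f → i.
Putting it together: 53-i.

53-i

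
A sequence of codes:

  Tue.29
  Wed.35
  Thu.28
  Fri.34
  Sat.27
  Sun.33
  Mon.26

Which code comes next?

Tue.32

Day — runs through the weekdays Mon→Sun: Tue, Wed, Thu, Fri, Sat, Sun, Mon → Tue.
Second component: alternating steps +6, −7, +6, −7, …, so 29, 35, 28, 34, 27, 33, 26 → 32.
So the next code is Tue.32.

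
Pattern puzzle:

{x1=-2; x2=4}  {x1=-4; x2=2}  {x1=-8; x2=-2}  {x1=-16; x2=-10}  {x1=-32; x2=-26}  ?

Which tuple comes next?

X1 goes -2, -4, -8, -16, -32 → -64 (×2 each step).
X2: always 6 more than the x1; 4, 2, -2, -10, -26 → -58.
So the next tuple is {x1=-64; x2=-58}.

{x1=-64; x2=-58}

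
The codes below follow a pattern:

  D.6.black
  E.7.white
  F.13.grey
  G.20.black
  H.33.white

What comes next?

I.53.grey

For the letter, letters move forward 1 place in the alphabet: D, E, F, G, H → I.
Second component goes 6, 7, 13, 20, 33 → 53 (each term is the sum of the two before it).
Shade: repeats black → white → grey; black, white, grey, black, white → grey.
So the next code is I.53.grey.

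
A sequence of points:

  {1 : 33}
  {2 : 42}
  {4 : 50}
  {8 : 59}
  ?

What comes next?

{16 : 67}

First slot: 1, 2, 4, 8 → 16 (×2 each step).
Second slot — alternating steps +9, +8, +9, +8, …: 33, 42, 50, 59 → 67.
Putting it together: {16 : 67}.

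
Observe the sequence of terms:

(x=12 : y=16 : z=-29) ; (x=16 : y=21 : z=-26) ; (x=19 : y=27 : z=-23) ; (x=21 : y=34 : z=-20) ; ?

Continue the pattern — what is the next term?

X — differences are 4, 3, 2, … (decreasing by 1 each time): 12, 16, 19, 21 → 22.
Y goes 16, 21, 27, 34 → 42 (differences are 5, 6, 7, … (increasing by 1 each time)).
Z: +3 each step, so -29, -26, -23, -20 → -17.
Combining the parts gives (x=22 : y=42 : z=-17).

(x=22 : y=42 : z=-17)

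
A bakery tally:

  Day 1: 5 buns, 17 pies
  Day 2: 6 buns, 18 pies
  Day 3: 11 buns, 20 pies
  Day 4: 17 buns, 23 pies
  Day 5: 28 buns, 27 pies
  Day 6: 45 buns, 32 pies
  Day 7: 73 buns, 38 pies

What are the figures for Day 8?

118 buns, 45 pies

Buns — each term is the sum of the two before it: 5, 6, 11, 17, 28, 45, 73 → 118.
Pies: differences are 1, 2, 3, … (increasing by 1 each time); 17, 18, 20, 23, 27, 32, 38 → 45.
Putting it together: 118 buns, 45 pies.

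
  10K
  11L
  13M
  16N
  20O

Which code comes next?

25P

First component: 10, 11, 13, 16, 20 → 25 (differences are 1, 2, 3, … (increasing by 1 each time)).
Letter: letters move forward 1 place in the alphabet, so K, L, M, N, O → P.
So the next code is 25P.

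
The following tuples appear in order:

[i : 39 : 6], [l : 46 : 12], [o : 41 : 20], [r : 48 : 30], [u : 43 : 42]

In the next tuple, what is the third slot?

For the third slot, differences are 6, 8, 10, … (increasing by 2 each time): 6, 12, 20, 30, 42 → 56.

56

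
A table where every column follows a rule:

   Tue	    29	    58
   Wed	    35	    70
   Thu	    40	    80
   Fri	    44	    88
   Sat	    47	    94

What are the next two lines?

Day — runs through the weekdays Mon→Sun: Tue, Wed, Thu, Fri, Sat → Sun → Mon.
Second component goes 29, 35, 40, 44, 47 → 49 → 50 (differences are 6, 5, 4, … (decreasing by 1 each time)).
Third component goes 58, 70, 80, 88, 94 → 98 → 100 (always 2 × the second component).
So the next two lines are Sun  49  98 and Mon  50  100.

Sun  49  98; Mon  50  100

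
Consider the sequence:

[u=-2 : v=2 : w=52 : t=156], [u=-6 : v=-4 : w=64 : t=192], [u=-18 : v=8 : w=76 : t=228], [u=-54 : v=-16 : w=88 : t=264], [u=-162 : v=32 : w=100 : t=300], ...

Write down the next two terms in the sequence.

[u=-486 : v=-64 : w=112 : t=336], [u=-1458 : v=128 : w=124 : t=372]

U: -2, -6, -18, -54, -162 → -486 → -1458 (×3 each step).
V: 2, -4, 8, -16, 32 → -64 → 128 (×(-2) each step).
W: 52, 64, 76, 88, 100 → 112 → 124 (+12 each step).
T: 156, 192, 228, 264, 300 → 336 → 372 (always 3 × the w).
Putting the parts together: [u=-486 : v=-64 : w=112 : t=336] and then [u=-1458 : v=128 : w=124 : t=372].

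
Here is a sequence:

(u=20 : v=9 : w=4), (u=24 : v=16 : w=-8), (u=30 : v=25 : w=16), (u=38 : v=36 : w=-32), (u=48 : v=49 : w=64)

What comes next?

U: differences are 4, 6, 8, … (increasing by 2 each time); 20, 24, 30, 38, 48 → 60.
V: perfect squares: 3², 4², 5², …, so 9, 16, 25, 36, 49 → 64.
For the w, ×(-2) each step: 4, -8, 16, -32, 64 → -128.
Combining the parts gives (u=60 : v=64 : w=-128).

(u=60 : v=64 : w=-128)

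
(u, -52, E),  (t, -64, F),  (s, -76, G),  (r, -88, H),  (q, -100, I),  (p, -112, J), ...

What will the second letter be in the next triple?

K

First letter: u, t, s, r, q, p → o (letters move back 1 place in the alphabet).
Second coordinate goes -52, -64, -76, -88, -100, -112 → -124 (−12 each step).
Second letter — letters move forward 1 place in the alphabet: E, F, G, H, I, J → K.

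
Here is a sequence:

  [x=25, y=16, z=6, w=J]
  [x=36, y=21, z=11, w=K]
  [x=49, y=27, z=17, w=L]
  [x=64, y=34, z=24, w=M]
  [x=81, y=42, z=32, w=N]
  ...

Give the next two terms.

[x=100, y=51, z=41, w=O], [x=121, y=61, z=51, w=P]

For the x, perfect squares: 5², 6², 7², …: 25, 36, 49, 64, 81 → 100 → 121.
Y: differences are 5, 6, 7, … (increasing by 1 each time); 16, 21, 27, 34, 42 → 51 → 61.
Z: 6, 11, 17, 24, 32 → 41 → 51 (always 10 less than the y).
W goes J, K, L, M, N → O → P (letters move forward 1 place in the alphabet).
Putting the parts together: [x=100, y=51, z=41, w=O] and then [x=121, y=61, z=51, w=P].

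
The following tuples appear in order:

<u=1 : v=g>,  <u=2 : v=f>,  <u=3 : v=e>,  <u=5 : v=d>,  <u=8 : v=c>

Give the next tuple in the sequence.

U goes 1, 2, 3, 5, 8 → 13 (each term is the sum of the two before it).
V: g, f, e, d, c → b (letters move back 1 place in the alphabet).
Combining the parts gives <u=13 : v=b>.

<u=13 : v=b>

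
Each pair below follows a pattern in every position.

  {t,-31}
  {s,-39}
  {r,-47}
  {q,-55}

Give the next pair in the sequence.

{p,-63}

Letter: letters move back 1 place in the alphabet, so t, s, r, q → p.
For the second entry, −8 each step: -31, -39, -47, -55 → -63.
So the next pair is {p,-63}.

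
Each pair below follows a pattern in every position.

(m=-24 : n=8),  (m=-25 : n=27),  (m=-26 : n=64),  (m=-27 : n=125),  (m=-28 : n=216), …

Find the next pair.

M: −1 each step; -24, -25, -26, -27, -28 → -29.
N: perfect cubes: 2³, 3³, 4³, …; 8, 27, 64, 125, 216 → 343.
Combining the parts gives (m=-29 : n=343).

(m=-29 : n=343)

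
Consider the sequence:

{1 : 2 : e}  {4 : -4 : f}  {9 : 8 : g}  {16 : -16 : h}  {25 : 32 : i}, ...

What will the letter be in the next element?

j

Letter: letters move forward 1 place in the alphabet, so e, f, g, h, i → j.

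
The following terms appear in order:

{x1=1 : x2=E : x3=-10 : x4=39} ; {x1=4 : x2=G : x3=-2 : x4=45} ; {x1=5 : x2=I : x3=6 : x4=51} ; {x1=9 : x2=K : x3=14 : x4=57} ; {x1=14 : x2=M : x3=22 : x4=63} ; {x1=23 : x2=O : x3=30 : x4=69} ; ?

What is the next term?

X1: 1, 4, 5, 9, 14, 23 → 37 (each term is the sum of the two before it).
X2: letters move forward 2 places in the alphabet, so E, G, I, K, M, O → Q.
X3: +8 each step; -10, -2, 6, 14, 22, 30 → 38.
X4 goes 39, 45, 51, 57, 63, 69 → 75 (+6 each step).
Combining the parts gives {x1=37 : x2=Q : x3=38 : x4=75}.

{x1=37 : x2=Q : x3=38 : x4=75}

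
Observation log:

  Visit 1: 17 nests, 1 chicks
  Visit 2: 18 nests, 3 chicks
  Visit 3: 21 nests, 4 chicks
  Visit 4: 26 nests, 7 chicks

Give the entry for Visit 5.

For the nests, differences are 1, 3, 5, … (increasing by 2 each time): 17, 18, 21, 26 → 33.
Chicks goes 1, 3, 4, 7 → 11 (each term is the sum of the two before it).
Putting it together: 33 nests, 11 chicks.

33 nests, 11 chicks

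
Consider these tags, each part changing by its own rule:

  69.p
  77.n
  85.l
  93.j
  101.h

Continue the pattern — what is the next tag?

First component: +8 each step, so 69, 77, 85, 93, 101 → 109.
Letter — letters move back 2 places in the alphabet: p, n, l, j, h → f.
Putting it together: 109.f.

109.f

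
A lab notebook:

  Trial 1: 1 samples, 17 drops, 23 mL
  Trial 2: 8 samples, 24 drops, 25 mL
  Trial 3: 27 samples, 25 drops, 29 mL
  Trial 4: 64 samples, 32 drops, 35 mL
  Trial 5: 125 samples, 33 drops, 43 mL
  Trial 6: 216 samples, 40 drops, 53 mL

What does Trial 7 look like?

For the samples, perfect cubes: 1³, 2³, 3³, …: 1, 8, 27, 64, 125, 216 → 343.
Drops: alternating steps +7, +1, +7, +1, …; 17, 24, 25, 32, 33, 40 → 41.
ML — differences are 2, 4, 6, … (increasing by 2 each time): 23, 25, 29, 35, 43, 53 → 65.
Putting it together: 343 samples, 41 drops, 65 mL.

343 samples, 41 drops, 65 mL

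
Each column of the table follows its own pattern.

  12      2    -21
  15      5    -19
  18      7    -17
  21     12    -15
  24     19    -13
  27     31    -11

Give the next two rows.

First component: 12, 15, 18, 21, 24, 27 → 30 → 33 (+3 each step).
Second component: 2, 5, 7, 12, 19, 31 → 50 → 81 (each term is the sum of the two before it).
Third component: -21, -19, -17, -15, -13, -11 → -9 → -7 (+2 each step).
So the next two rows are 30  50  -9 and 33  81  -7.

30  50  -9; 33  81  -7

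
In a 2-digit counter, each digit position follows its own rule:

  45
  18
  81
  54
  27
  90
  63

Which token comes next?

First digit: −3 each step, mod 10; 4, 1, 8, 5, 2, 9, 6 → 3.
Second digit: +3 each step, mod 10, so 5, 8, 1, 4, 7, 0, 3 → 6.
So the next token is 36.

36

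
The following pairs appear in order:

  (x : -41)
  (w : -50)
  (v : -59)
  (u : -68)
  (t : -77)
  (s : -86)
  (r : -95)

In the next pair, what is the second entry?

For the second entry, −9 each step: -41, -50, -59, -68, -77, -86, -95 → -104.

-104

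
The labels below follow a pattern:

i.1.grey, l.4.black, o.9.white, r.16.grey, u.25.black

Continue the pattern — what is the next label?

For the letter, letters move forward 3 places in the alphabet: i, l, o, r, u → x.
Second component goes 1, 4, 9, 16, 25 → 36 (perfect squares: 1², 2², 3², …).
Shade — repeats grey → black → white: grey, black, white, grey, black → white.
So the next label is x.36.white.

x.36.white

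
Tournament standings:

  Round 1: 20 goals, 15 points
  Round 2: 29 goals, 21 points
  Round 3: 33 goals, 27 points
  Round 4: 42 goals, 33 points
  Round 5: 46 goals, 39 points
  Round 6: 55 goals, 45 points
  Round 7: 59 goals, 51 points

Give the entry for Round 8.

Goals — alternating steps +9, +4, +9, +4, …: 20, 29, 33, 42, 46, 55, 59 → 68.
Points: 15, 21, 27, 33, 39, 45, 51 → 57 (+6 each step).
Putting it together: 68 goals, 57 points.

68 goals, 57 points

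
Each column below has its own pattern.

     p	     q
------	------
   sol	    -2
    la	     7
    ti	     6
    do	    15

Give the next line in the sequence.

re  14

Column p: runs through the solfège scale do→ti, so sol, la, ti, do → re.
Column q — alternating steps +9, −1, +9, −1, …: -2, 7, 6, 15 → 14.
So the next line is re  14.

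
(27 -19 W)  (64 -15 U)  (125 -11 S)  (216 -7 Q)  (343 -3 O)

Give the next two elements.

(512 1 M), (729 5 K)

For the first value, perfect cubes: 3³, 4³, 5³, …: 27, 64, 125, 216, 343 → 512 → 729.
Second value: +4 each step, so -19, -15, -11, -7, -3 → 1 → 5.
Letter: letters move back 2 places in the alphabet; W, U, S, Q, O → M → K.
So the next two elements are (512 1 M) and (729 5 K).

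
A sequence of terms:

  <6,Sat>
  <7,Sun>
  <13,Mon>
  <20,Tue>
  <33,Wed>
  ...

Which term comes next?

First slot: each term is the sum of the two before it; 6, 7, 13, 20, 33 → 53.
Day: Sat, Sun, Mon, Tue, Wed → Thu (runs through the weekdays Mon→Sun).
So the next term is <53,Thu>.

<53,Thu>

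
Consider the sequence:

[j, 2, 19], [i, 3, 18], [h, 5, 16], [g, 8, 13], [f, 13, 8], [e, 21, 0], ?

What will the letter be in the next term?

d

Letter: letters move back 1 place in the alphabet, so j, i, h, g, f, e → d.
For the second component, each term is the sum of the two before it: 2, 3, 5, 8, 13, 21 → 34.
Third component: together with the second component always sums to 21, so 19, 18, 16, 13, 8, 0 → -13.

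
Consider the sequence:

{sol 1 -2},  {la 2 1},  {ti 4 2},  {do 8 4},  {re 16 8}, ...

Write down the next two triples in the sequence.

Note: sol, la, ti, do, re → mi → fa (runs through the solfège scale do→ti).
Second part: ×2 each step; 1, 2, 4, 8, 16 → 32 → 64.
For the third part, always the previous value of the second part: -2, 1, 2, 4, 8 → 16 → 32.
Putting the parts together: {mi 32 16} and then {fa 64 32}.

{mi 32 16}, {fa 64 32}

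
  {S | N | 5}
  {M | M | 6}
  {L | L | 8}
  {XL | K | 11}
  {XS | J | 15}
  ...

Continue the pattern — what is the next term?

Size goes S, M, L, XL, XS → S (runs through clothing sizes XS→XL).
Letter goes N, M, L, K, J → I (letters move back 1 place in the alphabet).
Third component: differences are 1, 2, 3, … (increasing by 1 each time), so 5, 6, 8, 11, 15 → 20.
Combining the parts gives {S | I | 20}.

{S | I | 20}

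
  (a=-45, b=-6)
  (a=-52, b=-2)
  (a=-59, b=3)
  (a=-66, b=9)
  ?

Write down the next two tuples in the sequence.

A — −7 each step: -45, -52, -59, -66 → -73 → -80.
B: -6, -2, 3, 9 → 16 → 24 (differences are 4, 5, 6, … (increasing by 1 each time)).
Putting the parts together: (a=-73, b=16) and then (a=-80, b=24).

(a=-73, b=16), (a=-80, b=24)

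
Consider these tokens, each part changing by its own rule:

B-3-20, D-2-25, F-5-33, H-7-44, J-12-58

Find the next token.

Letter: B, D, F, H, J → L (letters move forward 2 places in the alphabet).
Second component — each term is the sum of the two before it: 3, 2, 5, 7, 12 → 19.
Third component — differences are 5, 8, 11, … (increasing by 3 each time): 20, 25, 33, 44, 58 → 75.
So the next token is L-19-75.

L-19-75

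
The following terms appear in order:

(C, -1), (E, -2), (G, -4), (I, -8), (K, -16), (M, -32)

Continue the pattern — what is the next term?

Letter goes C, E, G, I, K, M → O (letters move forward 2 places in the alphabet).
Second component: ×2 each step; -1, -2, -4, -8, -16, -32 → -64.
Putting it together: (O, -64).

(O, -64)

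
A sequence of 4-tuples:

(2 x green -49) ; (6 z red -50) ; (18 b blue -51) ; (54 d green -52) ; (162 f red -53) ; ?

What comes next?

First slot: ×3 each step, so 2, 6, 18, 54, 162 → 486.
Letter: x, z, b, d, f → h (letters move forward 2 places in the alphabet, wrapping Z→A).
Colour — repeats green → red → blue: green, red, blue, green, red → blue.
Fourth slot: −1 each step, so -49, -50, -51, -52, -53 → -54.
Putting it together: (486 h blue -54).

(486 h blue -54)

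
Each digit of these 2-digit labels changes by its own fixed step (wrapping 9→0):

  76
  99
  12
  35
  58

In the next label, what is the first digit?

First digit: +2 each step, mod 10, so 7, 9, 1, 3, 5 → 7.

7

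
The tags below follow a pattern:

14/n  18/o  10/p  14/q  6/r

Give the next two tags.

First component — alternating steps +4, −8, +4, −8, …: 14, 18, 10, 14, 6 → 10 → 2.
Letter: letters move forward 1 place in the alphabet; n, o, p, q, r → s → t.
So the next two tags are 10/s and 2/t.

10/s, 2/t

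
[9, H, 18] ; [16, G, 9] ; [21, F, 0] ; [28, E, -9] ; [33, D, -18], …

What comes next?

First entry: 9, 16, 21, 28, 33 → 40 (alternating steps +7, +5, +7, +5, …).
Letter — letters move back 1 place in the alphabet: H, G, F, E, D → C.
Third entry: 18, 9, 0, -9, -18 → -27 (−9 each step).
Combining the parts gives [40, C, -27].

[40, C, -27]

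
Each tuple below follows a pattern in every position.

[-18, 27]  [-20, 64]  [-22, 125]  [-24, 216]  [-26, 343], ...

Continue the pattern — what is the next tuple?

First entry: −2 each step; -18, -20, -22, -24, -26 → -28.
Second entry — perfect cubes: 3³, 4³, 5³, …: 27, 64, 125, 216, 343 → 512.
So the next tuple is [-28, 512].

[-28, 512]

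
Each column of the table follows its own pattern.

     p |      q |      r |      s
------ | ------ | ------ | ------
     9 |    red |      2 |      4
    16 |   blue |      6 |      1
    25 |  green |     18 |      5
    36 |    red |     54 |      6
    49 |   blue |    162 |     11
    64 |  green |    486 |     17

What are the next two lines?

81  red  1458  28; 100  blue  4374  45

Column p — perfect squares: 3², 4², 5², …: 9, 16, 25, 36, 49, 64 → 81 → 100.
For the column q, repeats red → blue → green: red, blue, green, red, blue, green → red → blue.
Column r: ×3 each step; 2, 6, 18, 54, 162, 486 → 1458 → 4374.
Column s: 4, 1, 5, 6, 11, 17 → 28 → 45 (each term is the sum of the two before it).
So the next two lines are 81  red  1458  28 and 100  blue  4374  45.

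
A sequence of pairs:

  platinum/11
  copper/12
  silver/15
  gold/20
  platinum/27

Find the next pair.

copper/36

Metal: repeats platinum → copper → silver → gold, so platinum, copper, silver, gold, platinum → copper.
For the second part, differences are 1, 3, 5, … (increasing by 2 each time): 11, 12, 15, 20, 27 → 36.
Putting it together: copper/36.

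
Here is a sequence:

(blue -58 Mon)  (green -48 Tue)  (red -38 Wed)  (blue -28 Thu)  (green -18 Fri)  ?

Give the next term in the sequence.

(red -8 Sat)

Colour: repeats blue → green → red; blue, green, red, blue, green → red.
For the second coordinate, +10 each step: -58, -48, -38, -28, -18 → -8.
Day: runs through the weekdays Mon→Sun; Mon, Tue, Wed, Thu, Fri → Sat.
Putting it together: (red -8 Sat).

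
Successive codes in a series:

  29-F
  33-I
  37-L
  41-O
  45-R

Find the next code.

First component: 29, 33, 37, 41, 45 → 49 (+4 each step).
Letter: F, I, L, O, R → U (letters move forward 3 places in the alphabet).
Combining the parts gives 49-U.

49-U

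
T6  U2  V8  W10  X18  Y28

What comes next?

Letter: letters move forward 1 place in the alphabet; T, U, V, W, X, Y → Z.
For the second component, each term is the sum of the two before it: 6, 2, 8, 10, 18, 28 → 46.
So the next code is Z46.

Z46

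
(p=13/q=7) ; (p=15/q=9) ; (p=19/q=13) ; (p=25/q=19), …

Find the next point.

P goes 13, 15, 19, 25 → 33 (differences are 2, 4, 6, … (increasing by 2 each time)).
Q: 7, 9, 13, 19 → 27 (always 6 less than the p).
Putting it together: (p=33/q=27).

(p=33/q=27)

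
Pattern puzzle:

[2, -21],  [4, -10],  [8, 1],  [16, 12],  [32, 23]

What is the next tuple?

First part: ×2 each step; 2, 4, 8, 16, 32 → 64.
For the second part, +11 each step: -21, -10, 1, 12, 23 → 34.
Putting it together: [64, 34].

[64, 34]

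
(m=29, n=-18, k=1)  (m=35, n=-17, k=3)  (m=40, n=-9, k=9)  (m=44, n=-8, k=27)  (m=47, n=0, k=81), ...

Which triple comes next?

(m=49, n=1, k=243)

M goes 29, 35, 40, 44, 47 → 49 (differences are 6, 5, 4, … (decreasing by 1 each time)).
N: alternating steps +1, +8, +1, +8, …; -18, -17, -9, -8, 0 → 1.
K: 1, 3, 9, 27, 81 → 243 (×3 each step).
Putting it together: (m=49, n=1, k=243).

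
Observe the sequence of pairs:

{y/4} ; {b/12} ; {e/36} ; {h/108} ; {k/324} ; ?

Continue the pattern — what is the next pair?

Letter: y, b, e, h, k → n (letters move forward 3 places in the alphabet, wrapping Z→A).
Second entry: ×3 each step; 4, 12, 36, 108, 324 → 972.
So the next pair is {n/972}.

{n/972}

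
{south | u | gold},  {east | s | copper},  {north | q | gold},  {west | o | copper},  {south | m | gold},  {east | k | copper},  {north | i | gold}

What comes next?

Direction: south, east, north, west, south, east, north → west (repeats south → east → north → west).
Letter: u, s, q, o, m, k, i → g (letters move back 2 places in the alphabet).
Metal: gold, copper, gold, copper, gold, copper, gold → copper (alternates gold ↔ copper).
Combining the parts gives {west | g | copper}.

{west | g | copper}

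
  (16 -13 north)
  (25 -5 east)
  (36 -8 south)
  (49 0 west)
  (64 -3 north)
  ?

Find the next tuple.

(81 5 east)

First value: perfect squares: 4², 5², 6², …, so 16, 25, 36, 49, 64 → 81.
Second value goes -13, -5, -8, 0, -3 → 5 (alternating steps +8, −3, +8, −3, …).
Direction: repeats north → east → south → west; north, east, south, west, north → east.
So the next tuple is (81 5 east).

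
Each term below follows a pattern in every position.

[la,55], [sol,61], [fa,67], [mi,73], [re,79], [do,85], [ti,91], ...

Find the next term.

[la,97]

Note: runs backward through the solfège scale do→ti, so la, sol, fa, mi, re, do, ti → la.
Second entry — +6 each step: 55, 61, 67, 73, 79, 85, 91 → 97.
Putting it together: [la,97].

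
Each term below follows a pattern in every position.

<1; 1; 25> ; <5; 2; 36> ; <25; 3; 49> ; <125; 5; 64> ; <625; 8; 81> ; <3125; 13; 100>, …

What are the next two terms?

For the first entry, ×5 each step: 1, 5, 25, 125, 625, 3125 → 15625 → 78125.
Second entry goes 1, 2, 3, 5, 8, 13 → 21 → 34 (each term is the sum of the two before it).
Third entry: 25, 36, 49, 64, 81, 100 → 121 → 144 (perfect squares: 5², 6², 7², …).
Putting the parts together: <15625; 21; 121> and then <78125; 34; 144>.

<15625; 21; 121>, <78125; 34; 144>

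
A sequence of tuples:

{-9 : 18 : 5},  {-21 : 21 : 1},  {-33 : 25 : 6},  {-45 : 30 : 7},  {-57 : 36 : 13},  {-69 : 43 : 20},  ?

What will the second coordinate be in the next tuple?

51

Second coordinate: differences are 3, 4, 5, … (increasing by 1 each time); 18, 21, 25, 30, 36, 43 → 51.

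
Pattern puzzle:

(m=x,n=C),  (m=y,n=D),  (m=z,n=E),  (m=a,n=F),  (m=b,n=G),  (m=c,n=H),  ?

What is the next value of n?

N: letters move forward 1 place in the alphabet; C, D, E, F, G, H → I.

I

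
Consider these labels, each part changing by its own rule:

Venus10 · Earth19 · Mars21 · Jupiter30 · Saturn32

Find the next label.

Uranus41

Planet: runs through the planets Mercury→Neptune, so Venus, Earth, Mars, Jupiter, Saturn → Uranus.
Second component: 10, 19, 21, 30, 32 → 41 (alternating steps +9, +2, +9, +2, …).
So the next label is Uranus41.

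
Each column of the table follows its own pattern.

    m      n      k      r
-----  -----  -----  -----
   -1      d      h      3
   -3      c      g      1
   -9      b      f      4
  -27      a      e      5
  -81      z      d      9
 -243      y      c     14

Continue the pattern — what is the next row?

-729  x  b  23

Column m: ×3 each step, so -1, -3, -9, -27, -81, -243 → -729.
Column n goes d, c, b, a, z, y → x (letters move back 1 place in the alphabet, wrapping A→Z).
Column k: letters move back 1 place in the alphabet; h, g, f, e, d, c → b.
For the column r, each term is the sum of the two before it: 3, 1, 4, 5, 9, 14 → 23.
Combining the parts gives -729  x  b  23.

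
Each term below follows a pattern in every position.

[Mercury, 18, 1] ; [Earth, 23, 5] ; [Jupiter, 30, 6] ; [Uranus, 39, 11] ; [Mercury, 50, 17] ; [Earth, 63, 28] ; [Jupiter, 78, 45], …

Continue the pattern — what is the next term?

Planet — repeats Mercury → Earth → Jupiter → Uranus: Mercury, Earth, Jupiter, Uranus, Mercury, Earth, Jupiter → Uranus.
For the second value, differences are 5, 7, 9, … (increasing by 2 each time): 18, 23, 30, 39, 50, 63, 78 → 95.
Third value: each term is the sum of the two before it, so 1, 5, 6, 11, 17, 28, 45 → 73.
Putting it together: [Uranus, 95, 73].

[Uranus, 95, 73]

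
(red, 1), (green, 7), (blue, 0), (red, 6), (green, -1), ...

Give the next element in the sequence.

(blue, 5)

Colour: repeats red → green → blue, so red, green, blue, red, green → blue.
Second slot goes 1, 7, 0, 6, -1 → 5 (alternating steps +6, −7, +6, −7, …).
Combining the parts gives (blue, 5).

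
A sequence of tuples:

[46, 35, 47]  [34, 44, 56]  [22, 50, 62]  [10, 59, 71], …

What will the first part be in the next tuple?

-2

First part goes 46, 34, 22, 10 → -2 (−12 each step).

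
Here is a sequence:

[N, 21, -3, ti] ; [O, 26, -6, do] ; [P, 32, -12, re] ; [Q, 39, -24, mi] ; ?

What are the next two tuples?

Letter: N, O, P, Q → R → S (letters move forward 1 place in the alphabet).
Second part: differences are 5, 6, 7, … (increasing by 1 each time), so 21, 26, 32, 39 → 47 → 56.
Third part goes -3, -6, -12, -24 → -48 → -96 (×2 each step).
Note — runs through the solfège scale do→ti: ti, do, re, mi → fa → sol.
Putting the parts together: [R, 47, -48, fa] and then [S, 56, -96, sol].

[R, 47, -48, fa], [S, 56, -96, sol]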